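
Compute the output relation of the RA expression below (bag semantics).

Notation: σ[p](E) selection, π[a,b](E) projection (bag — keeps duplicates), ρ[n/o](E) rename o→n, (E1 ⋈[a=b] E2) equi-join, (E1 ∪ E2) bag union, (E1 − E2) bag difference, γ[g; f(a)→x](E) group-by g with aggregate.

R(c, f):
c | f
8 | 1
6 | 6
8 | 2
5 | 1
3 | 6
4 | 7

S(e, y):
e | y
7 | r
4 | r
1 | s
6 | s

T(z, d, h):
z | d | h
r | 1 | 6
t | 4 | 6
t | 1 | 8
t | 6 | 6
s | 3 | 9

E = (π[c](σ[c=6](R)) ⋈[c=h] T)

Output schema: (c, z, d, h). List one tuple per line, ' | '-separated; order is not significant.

Subexpression sizes:
  R → 6
  σ[c=6](R) → 1
  π[c](σ[c=6](R)) → 1
  T → 5
  (π[c](σ[c=6](R)) ⋈[c=h] T) → 3

== RESULT ==
c | z | d | h
6 | r | 1 | 6
6 | t | 4 | 6
6 | t | 6 | 6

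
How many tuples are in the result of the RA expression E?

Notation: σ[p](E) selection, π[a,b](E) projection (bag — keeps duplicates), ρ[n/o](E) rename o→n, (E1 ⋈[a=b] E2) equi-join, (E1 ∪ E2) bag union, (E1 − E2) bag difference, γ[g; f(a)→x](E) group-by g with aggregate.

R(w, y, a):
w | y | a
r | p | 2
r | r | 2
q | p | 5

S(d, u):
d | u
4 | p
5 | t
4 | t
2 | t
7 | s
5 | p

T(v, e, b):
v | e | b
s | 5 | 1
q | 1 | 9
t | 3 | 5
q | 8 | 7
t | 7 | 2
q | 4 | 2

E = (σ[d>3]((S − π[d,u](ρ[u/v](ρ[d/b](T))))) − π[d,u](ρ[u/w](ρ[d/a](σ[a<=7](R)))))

Row counts bottom-up:
  S → 6
  T → 6
  ρ[d/b](T) → 6
  ρ[u/v](ρ[d/b](T)) → 6
  π[d,u](ρ[u/v](ρ[d/b](T))) → 6
  (S − π[d,u](ρ[u/v](ρ[d/b](T)))) → 4
  σ[d>3]((S − π[d,u](ρ[u/v](ρ[d/b](T))))) → 4
  R → 3
  σ[a<=7](R) → 3
  ρ[d/a](σ[a<=7](R)) → 3
  ρ[u/w](ρ[d/a](σ[a<=7](R))) → 3
  π[d,u](ρ[u/w](ρ[d/a](σ[a<=7](R)))) → 3
  (σ[d>3]((S − π[d,u](ρ[u/v](ρ[d/b](T))))) − π[d,u](ρ[u/w](ρ[d/a](σ[a<=7](R))))) → 4

|E| = 4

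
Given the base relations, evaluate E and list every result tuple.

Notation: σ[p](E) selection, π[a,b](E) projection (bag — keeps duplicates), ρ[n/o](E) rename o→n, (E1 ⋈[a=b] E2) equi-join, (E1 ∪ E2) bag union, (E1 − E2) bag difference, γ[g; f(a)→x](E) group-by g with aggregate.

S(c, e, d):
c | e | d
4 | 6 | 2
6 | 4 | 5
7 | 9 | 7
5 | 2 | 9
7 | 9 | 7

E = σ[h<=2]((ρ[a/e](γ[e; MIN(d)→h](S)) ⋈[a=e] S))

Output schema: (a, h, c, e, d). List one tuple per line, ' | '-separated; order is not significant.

Row counts bottom-up:
  S → 5
  γ[e; MIN(d)→h](S) → 4
  ρ[a/e](γ[e; MIN(d)→h](S)) → 4
  S → 5
  (ρ[a/e](γ[e; MIN(d)→h](S)) ⋈[a=e] S) → 5
  σ[h<=2]((ρ[a/e](γ[e; MIN(d)→h](S)) ⋈[a=e] S)) → 1

== RESULT ==
a | h | c | e | d
6 | 2 | 4 | 6 | 2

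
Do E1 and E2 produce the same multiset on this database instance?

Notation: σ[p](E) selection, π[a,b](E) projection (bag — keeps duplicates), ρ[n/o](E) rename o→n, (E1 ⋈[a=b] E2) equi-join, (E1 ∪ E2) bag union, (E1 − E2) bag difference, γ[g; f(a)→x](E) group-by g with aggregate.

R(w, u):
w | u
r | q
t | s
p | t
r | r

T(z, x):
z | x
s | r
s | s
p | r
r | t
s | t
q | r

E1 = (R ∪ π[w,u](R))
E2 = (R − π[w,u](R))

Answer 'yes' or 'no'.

E1 per-node cardinality:
  R → 4
  R → 4
  π[w,u](R) → 4
  (R ∪ π[w,u](R)) → 8
E2 per-node cardinality:
  R → 4
  R → 4
  π[w,u](R) → 4
  (R − π[w,u](R)) → 0

E1 result:
w | u
p | t
p | t
r | q
r | q
r | r
r | r
t | s
t | s
E2 result:
w | u
(0 rows)
Witness: ('r', 'q') appears 2× in E1 but 0× in E2.

no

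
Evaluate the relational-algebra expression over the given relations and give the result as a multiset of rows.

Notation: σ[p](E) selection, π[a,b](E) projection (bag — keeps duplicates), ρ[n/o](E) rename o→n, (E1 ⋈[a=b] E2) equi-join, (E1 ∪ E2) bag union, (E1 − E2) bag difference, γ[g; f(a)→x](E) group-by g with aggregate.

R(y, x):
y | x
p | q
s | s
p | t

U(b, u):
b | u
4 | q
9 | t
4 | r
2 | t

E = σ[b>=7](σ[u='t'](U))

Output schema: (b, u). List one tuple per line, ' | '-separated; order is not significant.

Subexpression sizes:
  U → 4
  σ[u='t'](U) → 2
  σ[b>=7](σ[u='t'](U)) → 1

== RESULT ==
b | u
9 | t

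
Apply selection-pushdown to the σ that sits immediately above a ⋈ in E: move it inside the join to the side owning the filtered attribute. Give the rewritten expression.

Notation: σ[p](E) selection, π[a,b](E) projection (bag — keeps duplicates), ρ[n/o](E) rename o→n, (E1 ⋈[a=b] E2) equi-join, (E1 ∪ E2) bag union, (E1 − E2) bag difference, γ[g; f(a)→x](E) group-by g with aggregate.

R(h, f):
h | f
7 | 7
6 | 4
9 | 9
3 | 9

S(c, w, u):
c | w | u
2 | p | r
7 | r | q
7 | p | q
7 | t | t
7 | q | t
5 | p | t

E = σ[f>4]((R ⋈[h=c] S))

σ filters on f, owned by the left side.
E' = (σ[f>4](R) ⋈[h=c] S)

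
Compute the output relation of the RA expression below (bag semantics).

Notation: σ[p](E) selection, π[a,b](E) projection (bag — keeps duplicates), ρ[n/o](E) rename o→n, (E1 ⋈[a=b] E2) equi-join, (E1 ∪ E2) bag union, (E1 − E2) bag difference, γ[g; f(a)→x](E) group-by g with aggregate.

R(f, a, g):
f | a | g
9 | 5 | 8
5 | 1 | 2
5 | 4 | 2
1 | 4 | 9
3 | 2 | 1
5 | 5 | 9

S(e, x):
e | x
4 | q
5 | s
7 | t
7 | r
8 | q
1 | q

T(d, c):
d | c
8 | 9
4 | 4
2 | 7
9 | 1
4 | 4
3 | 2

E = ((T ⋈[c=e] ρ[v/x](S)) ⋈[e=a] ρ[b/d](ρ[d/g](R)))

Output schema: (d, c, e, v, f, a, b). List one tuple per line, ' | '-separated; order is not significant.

Row counts bottom-up:
  T → 6
  S → 6
  ρ[v/x](S) → 6
  (T ⋈[c=e] ρ[v/x](S)) → 5
  R → 6
  ρ[d/g](R) → 6
  ρ[b/d](ρ[d/g](R)) → 6
  ((T ⋈[c=e] ρ[v/x](S)) ⋈[e=a] ρ[b/d](ρ[d/g](R))) → 5

== RESULT ==
d | c | e | v | f | a | b
4 | 4 | 4 | q | 1 | 4 | 9
4 | 4 | 4 | q | 1 | 4 | 9
4 | 4 | 4 | q | 5 | 4 | 2
4 | 4 | 4 | q | 5 | 4 | 2
9 | 1 | 1 | q | 5 | 1 | 2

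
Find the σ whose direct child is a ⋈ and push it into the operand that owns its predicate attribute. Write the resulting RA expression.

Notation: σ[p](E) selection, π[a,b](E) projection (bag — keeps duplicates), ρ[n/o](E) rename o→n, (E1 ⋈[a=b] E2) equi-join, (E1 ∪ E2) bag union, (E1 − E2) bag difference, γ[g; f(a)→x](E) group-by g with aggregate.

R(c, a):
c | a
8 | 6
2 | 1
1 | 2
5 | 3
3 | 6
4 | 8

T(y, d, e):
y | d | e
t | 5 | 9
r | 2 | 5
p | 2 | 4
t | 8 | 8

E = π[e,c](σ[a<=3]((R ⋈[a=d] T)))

σ filters on a, owned by the left side.
E' = π[e,c]((σ[a<=3](R) ⋈[a=d] T))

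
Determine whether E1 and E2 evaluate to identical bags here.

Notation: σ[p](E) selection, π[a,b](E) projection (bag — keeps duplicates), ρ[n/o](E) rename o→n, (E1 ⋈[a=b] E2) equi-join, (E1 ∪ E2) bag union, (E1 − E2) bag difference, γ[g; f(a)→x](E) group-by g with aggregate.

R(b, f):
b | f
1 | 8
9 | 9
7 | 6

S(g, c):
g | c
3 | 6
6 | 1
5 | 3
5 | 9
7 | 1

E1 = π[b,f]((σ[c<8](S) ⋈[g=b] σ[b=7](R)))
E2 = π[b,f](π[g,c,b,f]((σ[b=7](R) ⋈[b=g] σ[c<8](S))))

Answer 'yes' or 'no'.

E1 row counts bottom-up:
  S → 5
  σ[c<8](S) → 4
  R → 3
  σ[b=7](R) → 1
  (σ[c<8](S) ⋈[g=b] σ[b=7](R)) → 1
  π[b,f]((σ[c<8](S) ⋈[g=b] σ[b=7](R))) → 1
E2 row counts bottom-up:
  R → 3
  σ[b=7](R) → 1
  S → 5
  σ[c<8](S) → 4
  (σ[b=7](R) ⋈[b=g] σ[c<8](S)) → 1
  π[g,c,b,f]((σ[b=7](R) ⋈[b=g] σ[c<8](S))) → 1
  π[b,f](π[g,c,b,f]((σ[b=7](R) ⋈[b=g] σ[c<8](S)))) → 1

E1 and E2 produce the same multiset:
b | f
7 | 6

yes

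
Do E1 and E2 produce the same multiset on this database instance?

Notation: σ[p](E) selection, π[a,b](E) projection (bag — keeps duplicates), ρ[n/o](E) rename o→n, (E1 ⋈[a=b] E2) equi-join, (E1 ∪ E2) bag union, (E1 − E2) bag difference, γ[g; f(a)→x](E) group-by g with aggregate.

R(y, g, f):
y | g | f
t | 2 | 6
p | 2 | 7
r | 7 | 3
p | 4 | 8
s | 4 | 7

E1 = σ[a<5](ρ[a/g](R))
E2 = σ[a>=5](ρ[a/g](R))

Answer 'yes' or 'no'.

E1 stepwise |·|:
  R → 5
  ρ[a/g](R) → 5
  σ[a<5](ρ[a/g](R)) → 4
E2 stepwise |·|:
  R → 5
  ρ[a/g](R) → 5
  σ[a>=5](ρ[a/g](R)) → 1

E1 result:
y | a | f
p | 2 | 7
p | 4 | 8
s | 4 | 7
t | 2 | 6
E2 result:
y | a | f
r | 7 | 3
Witness: ('t', 2, 6) appears 1× in E1 but 0× in E2.

no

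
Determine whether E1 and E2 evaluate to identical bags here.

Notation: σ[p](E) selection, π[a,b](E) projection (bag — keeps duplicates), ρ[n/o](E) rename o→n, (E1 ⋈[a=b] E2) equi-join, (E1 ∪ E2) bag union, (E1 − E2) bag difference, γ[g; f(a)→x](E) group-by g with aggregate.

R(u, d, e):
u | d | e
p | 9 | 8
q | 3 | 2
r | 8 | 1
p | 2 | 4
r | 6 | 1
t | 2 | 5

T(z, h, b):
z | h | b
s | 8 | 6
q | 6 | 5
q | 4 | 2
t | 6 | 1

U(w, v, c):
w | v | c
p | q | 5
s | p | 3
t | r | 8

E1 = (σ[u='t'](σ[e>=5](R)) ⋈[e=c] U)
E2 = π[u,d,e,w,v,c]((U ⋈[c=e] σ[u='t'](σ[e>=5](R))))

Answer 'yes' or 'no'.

E1 per-node cardinality:
  R → 6
  σ[e>=5](R) → 2
  σ[u='t'](σ[e>=5](R)) → 1
  U → 3
  (σ[u='t'](σ[e>=5](R)) ⋈[e=c] U) → 1
E2 per-node cardinality:
  U → 3
  R → 6
  σ[e>=5](R) → 2
  σ[u='t'](σ[e>=5](R)) → 1
  (U ⋈[c=e] σ[u='t'](σ[e>=5](R))) → 1
  π[u,d,e,w,v,c]((U ⋈[c=e] σ[u='t'](σ[e>=5](R)))) → 1

E1 and E2 produce the same multiset:
u | d | e | w | v | c
t | 2 | 5 | p | q | 5

yes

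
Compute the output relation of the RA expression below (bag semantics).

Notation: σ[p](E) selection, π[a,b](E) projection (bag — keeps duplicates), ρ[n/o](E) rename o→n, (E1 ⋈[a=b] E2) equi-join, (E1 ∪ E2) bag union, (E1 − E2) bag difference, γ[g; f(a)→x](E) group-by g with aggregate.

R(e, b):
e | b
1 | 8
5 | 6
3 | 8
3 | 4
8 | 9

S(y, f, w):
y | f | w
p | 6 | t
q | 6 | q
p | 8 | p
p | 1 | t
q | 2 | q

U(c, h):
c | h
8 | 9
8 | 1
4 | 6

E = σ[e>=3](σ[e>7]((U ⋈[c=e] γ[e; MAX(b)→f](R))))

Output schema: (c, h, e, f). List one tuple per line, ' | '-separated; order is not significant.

Row counts bottom-up:
  U → 3
  R → 5
  γ[e; MAX(b)→f](R) → 4
  (U ⋈[c=e] γ[e; MAX(b)→f](R)) → 2
  σ[e>7]((U ⋈[c=e] γ[e; MAX(b)→f](R))) → 2
  σ[e>=3](σ[e>7]((U ⋈[c=e] γ[e; MAX(b)→f](R)))) → 2

== RESULT ==
c | h | e | f
8 | 1 | 8 | 9
8 | 9 | 8 | 9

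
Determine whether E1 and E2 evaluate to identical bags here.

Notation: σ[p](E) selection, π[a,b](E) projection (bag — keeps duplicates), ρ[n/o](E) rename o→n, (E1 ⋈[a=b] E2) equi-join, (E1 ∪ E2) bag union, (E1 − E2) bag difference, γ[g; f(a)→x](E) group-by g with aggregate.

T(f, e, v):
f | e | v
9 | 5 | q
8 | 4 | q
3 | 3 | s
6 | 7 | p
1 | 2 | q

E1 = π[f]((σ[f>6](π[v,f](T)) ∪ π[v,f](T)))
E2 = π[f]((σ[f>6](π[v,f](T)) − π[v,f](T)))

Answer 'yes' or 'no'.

E1 row counts bottom-up:
  T → 5
  π[v,f](T) → 5
  σ[f>6](π[v,f](T)) → 2
  T → 5
  π[v,f](T) → 5
  (σ[f>6](π[v,f](T)) ∪ π[v,f](T)) → 7
  π[f]((σ[f>6](π[v,f](T)) ∪ π[v,f](T))) → 7
E2 row counts bottom-up:
  T → 5
  π[v,f](T) → 5
  σ[f>6](π[v,f](T)) → 2
  T → 5
  π[v,f](T) → 5
  (σ[f>6](π[v,f](T)) − π[v,f](T)) → 0
  π[f]((σ[f>6](π[v,f](T)) − π[v,f](T))) → 0

E1 result:
f
1
3
6
8
8
9
9
E2 result:
f
(0 rows)
Witness: (6,) appears 1× in E1 but 0× in E2.

no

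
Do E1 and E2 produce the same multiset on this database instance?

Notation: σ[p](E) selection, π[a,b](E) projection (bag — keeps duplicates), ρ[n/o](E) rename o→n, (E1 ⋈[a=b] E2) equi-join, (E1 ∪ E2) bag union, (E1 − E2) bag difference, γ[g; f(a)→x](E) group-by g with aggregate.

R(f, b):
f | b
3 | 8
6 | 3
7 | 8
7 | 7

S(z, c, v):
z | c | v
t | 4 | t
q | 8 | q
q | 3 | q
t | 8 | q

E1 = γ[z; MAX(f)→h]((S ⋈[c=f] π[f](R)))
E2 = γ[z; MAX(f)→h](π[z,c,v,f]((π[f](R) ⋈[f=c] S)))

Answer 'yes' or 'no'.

E1 row counts bottom-up:
  S → 4
  R → 4
  π[f](R) → 4
  (S ⋈[c=f] π[f](R)) → 1
  γ[z; MAX(f)→h]((S ⋈[c=f] π[f](R))) → 1
E2 row counts bottom-up:
  R → 4
  π[f](R) → 4
  S → 4
  (π[f](R) ⋈[f=c] S) → 1
  π[z,c,v,f]((π[f](R) ⋈[f=c] S)) → 1
  γ[z; MAX(f)→h](π[z,c,v,f]((π[f](R) ⋈[f=c] S))) → 1

E1 and E2 produce the same multiset:
z | h
q | 3

yes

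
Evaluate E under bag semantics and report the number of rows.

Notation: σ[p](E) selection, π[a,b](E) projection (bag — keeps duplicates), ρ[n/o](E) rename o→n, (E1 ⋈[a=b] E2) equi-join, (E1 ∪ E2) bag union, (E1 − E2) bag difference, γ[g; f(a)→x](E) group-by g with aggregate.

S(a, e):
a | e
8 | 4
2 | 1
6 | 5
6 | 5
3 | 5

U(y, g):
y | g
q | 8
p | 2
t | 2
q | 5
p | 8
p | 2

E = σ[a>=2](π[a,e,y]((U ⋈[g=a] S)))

Per-node cardinality:
  U → 6
  S → 5
  (U ⋈[g=a] S) → 5
  π[a,e,y]((U ⋈[g=a] S)) → 5
  σ[a>=2](π[a,e,y]((U ⋈[g=a] S))) → 5

|E| = 5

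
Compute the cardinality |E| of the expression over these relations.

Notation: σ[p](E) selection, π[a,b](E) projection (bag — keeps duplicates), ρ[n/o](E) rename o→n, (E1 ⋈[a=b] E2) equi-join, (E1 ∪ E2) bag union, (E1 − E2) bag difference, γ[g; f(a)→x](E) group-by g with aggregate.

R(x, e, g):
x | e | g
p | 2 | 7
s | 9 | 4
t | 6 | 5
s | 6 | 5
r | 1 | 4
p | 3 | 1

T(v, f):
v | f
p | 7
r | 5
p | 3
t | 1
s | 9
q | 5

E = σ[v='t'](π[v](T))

Per-node cardinality:
  T → 6
  π[v](T) → 6
  σ[v='t'](π[v](T)) → 1

|E| = 1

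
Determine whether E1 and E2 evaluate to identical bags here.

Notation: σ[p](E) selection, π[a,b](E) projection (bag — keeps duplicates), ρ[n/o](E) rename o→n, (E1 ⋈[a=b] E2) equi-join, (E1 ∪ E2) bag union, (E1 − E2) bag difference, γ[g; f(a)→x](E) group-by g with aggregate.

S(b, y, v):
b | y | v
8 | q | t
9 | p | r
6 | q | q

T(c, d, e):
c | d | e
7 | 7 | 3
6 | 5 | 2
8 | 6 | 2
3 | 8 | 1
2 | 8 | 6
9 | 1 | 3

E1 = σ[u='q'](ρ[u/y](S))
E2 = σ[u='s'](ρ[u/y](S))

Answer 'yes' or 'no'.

E1 per-node cardinality:
  S → 3
  ρ[u/y](S) → 3
  σ[u='q'](ρ[u/y](S)) → 2
E2 per-node cardinality:
  S → 3
  ρ[u/y](S) → 3
  σ[u='s'](ρ[u/y](S)) → 0

E1 result:
b | u | v
6 | q | q
8 | q | t
E2 result:
b | u | v
(0 rows)
Witness: (6, 'q', 'q') appears 1× in E1 but 0× in E2.

no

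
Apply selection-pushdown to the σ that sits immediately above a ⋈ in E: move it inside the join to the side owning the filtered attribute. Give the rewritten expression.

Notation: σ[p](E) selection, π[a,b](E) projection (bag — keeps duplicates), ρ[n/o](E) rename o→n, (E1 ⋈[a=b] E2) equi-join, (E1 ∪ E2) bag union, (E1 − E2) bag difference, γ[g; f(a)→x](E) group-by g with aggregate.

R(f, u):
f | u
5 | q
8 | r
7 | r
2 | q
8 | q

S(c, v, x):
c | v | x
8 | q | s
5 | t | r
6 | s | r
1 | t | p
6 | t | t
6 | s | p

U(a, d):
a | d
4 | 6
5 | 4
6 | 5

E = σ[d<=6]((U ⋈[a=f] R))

σ filters on d, owned by the left side.
E' = (σ[d<=6](U) ⋈[a=f] R)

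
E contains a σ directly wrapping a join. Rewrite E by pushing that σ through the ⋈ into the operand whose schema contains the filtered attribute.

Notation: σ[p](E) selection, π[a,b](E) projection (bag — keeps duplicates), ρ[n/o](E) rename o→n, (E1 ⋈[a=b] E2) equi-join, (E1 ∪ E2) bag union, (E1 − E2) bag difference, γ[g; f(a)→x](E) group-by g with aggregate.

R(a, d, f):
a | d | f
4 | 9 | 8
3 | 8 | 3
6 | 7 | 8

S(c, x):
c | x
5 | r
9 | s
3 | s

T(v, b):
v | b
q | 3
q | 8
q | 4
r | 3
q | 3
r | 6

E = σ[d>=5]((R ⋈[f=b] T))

σ filters on d, owned by the left side.
E' = (σ[d>=5](R) ⋈[f=b] T)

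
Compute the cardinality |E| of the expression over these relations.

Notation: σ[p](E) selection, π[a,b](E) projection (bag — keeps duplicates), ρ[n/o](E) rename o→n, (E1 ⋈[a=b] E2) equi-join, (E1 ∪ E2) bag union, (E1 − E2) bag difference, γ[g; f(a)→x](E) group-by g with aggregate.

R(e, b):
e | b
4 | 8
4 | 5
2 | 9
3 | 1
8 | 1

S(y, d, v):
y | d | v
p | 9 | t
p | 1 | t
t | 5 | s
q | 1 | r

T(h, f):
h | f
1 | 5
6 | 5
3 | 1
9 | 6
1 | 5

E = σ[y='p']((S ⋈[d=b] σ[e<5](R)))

Stepwise |·|:
  S → 4
  R → 5
  σ[e<5](R) → 4
  (S ⋈[d=b] σ[e<5](R)) → 4
  σ[y='p']((S ⋈[d=b] σ[e<5](R))) → 2

|E| = 2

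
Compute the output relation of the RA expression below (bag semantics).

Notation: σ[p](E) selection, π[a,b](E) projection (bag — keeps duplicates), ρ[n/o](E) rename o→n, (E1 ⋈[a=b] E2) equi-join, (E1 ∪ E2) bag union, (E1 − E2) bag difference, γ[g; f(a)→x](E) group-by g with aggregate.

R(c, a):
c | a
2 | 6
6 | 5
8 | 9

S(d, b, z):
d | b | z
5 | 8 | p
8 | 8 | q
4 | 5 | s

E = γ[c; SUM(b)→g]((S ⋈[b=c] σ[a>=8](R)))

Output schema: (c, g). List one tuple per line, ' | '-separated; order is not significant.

Per-node cardinality:
  S → 3
  R → 3
  σ[a>=8](R) → 1
  (S ⋈[b=c] σ[a>=8](R)) → 2
  γ[c; SUM(b)→g]((S ⋈[b=c] σ[a>=8](R))) → 1

== RESULT ==
c | g
8 | 16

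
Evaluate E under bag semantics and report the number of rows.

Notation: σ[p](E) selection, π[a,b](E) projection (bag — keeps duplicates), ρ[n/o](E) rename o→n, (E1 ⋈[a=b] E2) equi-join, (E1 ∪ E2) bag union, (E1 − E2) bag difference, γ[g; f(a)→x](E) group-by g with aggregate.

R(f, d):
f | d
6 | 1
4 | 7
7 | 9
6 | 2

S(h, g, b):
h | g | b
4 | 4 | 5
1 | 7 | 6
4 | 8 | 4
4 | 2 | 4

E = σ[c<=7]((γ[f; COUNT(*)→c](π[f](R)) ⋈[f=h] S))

Stepwise |·|:
  R → 4
  π[f](R) → 4
  γ[f; COUNT(*)→c](π[f](R)) → 3
  S → 4
  (γ[f; COUNT(*)→c](π[f](R)) ⋈[f=h] S) → 3
  σ[c<=7]((γ[f; COUNT(*)→c](π[f](R)) ⋈[f=h] S)) → 3

|E| = 3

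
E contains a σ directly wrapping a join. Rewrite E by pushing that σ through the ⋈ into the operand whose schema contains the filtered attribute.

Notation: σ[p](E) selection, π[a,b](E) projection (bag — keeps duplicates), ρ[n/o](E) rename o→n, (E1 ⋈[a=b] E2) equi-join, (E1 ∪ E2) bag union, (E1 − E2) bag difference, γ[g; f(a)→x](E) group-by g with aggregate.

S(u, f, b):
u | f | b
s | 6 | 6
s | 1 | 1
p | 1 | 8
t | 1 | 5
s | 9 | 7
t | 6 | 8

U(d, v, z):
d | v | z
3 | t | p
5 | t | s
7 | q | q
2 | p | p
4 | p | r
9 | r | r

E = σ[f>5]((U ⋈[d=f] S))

σ filters on f, owned by the right side.
E' = (U ⋈[d=f] σ[f>5](S))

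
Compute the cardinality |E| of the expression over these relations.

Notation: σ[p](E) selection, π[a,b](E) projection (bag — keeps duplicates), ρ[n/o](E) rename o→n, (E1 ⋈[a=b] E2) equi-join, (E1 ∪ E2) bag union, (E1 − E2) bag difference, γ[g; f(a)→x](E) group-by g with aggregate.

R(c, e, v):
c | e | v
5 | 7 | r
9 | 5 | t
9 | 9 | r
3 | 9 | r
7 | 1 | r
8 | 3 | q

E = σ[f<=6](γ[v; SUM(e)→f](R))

Per-node cardinality:
  R → 6
  γ[v; SUM(e)→f](R) → 3
  σ[f<=6](γ[v; SUM(e)→f](R)) → 2

|E| = 2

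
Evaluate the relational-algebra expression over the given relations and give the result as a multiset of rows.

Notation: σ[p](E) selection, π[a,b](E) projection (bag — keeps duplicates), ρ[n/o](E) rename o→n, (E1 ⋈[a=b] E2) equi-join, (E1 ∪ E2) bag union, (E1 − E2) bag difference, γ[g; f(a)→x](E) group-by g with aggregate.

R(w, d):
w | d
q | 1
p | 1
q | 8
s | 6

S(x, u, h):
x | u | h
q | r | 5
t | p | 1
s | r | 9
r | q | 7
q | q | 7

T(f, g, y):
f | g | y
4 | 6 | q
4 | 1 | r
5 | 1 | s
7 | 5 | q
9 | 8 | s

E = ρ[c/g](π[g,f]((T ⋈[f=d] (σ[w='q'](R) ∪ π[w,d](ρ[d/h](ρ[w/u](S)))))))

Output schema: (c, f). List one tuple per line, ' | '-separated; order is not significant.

Subexpression sizes:
  T → 5
  R → 4
  σ[w='q'](R) → 2
  S → 5
  ρ[w/u](S) → 5
  ρ[d/h](ρ[w/u](S)) → 5
  π[w,d](ρ[d/h](ρ[w/u](S))) → 5
  (σ[w='q'](R) ∪ π[w,d](ρ[d/h](ρ[w/u](S)))) → 7
  (T ⋈[f=d] (σ[w='q'](R) ∪ π[w,d](ρ[d/h](ρ[w/u](S))))) → 4
  π[g,f]((T ⋈[f=d] (σ[w='q'](R) ∪ π[w,d](ρ[d/h](ρ[w/u](S)))))) → 4
  ρ[c/g](π[g,f]((T ⋈[f=d] (σ[w='q'](R) ∪ π[w,d](ρ[d/h](ρ[w/u](S))))))) → 4

== RESULT ==
c | f
1 | 5
5 | 7
5 | 7
8 | 9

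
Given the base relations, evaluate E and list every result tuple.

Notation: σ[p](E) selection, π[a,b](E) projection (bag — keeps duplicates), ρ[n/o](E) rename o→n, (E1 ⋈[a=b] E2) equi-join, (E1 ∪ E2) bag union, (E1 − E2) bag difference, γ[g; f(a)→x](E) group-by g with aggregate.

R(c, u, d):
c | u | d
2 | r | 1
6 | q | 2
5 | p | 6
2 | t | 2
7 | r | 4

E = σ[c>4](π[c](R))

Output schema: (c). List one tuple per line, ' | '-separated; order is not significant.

Stepwise |·|:
  R → 5
  π[c](R) → 5
  σ[c>4](π[c](R)) → 3

== RESULT ==
c
5
6
7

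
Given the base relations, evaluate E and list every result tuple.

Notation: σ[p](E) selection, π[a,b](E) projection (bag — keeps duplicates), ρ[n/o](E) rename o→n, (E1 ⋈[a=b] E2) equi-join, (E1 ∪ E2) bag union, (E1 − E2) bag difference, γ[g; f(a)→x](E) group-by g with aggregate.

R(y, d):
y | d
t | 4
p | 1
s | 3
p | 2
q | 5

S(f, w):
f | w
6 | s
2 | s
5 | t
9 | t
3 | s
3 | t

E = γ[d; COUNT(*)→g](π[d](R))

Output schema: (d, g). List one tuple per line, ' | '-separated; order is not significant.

Per-node cardinality:
  R → 5
  π[d](R) → 5
  γ[d; COUNT(*)→g](π[d](R)) → 5

== RESULT ==
d | g
1 | 1
2 | 1
3 | 1
4 | 1
5 | 1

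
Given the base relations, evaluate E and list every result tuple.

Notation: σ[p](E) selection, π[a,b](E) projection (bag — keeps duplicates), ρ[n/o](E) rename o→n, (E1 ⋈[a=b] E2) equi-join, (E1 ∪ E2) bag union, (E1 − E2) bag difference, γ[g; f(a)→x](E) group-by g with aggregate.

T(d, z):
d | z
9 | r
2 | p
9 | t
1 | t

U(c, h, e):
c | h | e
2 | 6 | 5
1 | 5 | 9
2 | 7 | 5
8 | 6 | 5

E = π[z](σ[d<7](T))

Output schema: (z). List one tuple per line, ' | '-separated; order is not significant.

Subexpression sizes:
  T → 4
  σ[d<7](T) → 2
  π[z](σ[d<7](T)) → 2

== RESULT ==
z
p
t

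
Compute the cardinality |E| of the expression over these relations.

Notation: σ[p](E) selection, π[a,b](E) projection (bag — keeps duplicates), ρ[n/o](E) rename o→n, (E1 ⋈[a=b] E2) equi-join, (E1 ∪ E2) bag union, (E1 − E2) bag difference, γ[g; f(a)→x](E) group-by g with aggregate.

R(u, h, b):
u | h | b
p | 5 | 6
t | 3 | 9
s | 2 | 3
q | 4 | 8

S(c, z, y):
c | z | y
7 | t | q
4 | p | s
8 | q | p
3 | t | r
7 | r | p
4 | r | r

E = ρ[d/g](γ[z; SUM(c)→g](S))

Row counts bottom-up:
  S → 6
  γ[z; SUM(c)→g](S) → 4
  ρ[d/g](γ[z; SUM(c)→g](S)) → 4

|E| = 4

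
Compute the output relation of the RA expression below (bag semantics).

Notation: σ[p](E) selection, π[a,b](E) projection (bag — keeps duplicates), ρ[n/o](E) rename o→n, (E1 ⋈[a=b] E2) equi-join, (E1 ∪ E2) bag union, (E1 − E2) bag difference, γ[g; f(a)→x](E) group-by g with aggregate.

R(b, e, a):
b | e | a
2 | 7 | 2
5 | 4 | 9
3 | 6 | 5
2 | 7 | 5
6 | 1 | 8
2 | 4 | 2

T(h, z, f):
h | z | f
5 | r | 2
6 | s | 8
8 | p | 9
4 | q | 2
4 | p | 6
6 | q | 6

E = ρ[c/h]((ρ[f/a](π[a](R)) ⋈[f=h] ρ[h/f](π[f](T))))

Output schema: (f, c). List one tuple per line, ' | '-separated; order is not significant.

Per-node cardinality:
  R → 6
  π[a](R) → 6
  ρ[f/a](π[a](R)) → 6
  T → 6
  π[f](T) → 6
  ρ[h/f](π[f](T)) → 6
  (ρ[f/a](π[a](R)) ⋈[f=h] ρ[h/f](π[f](T))) → 6
  ρ[c/h]((ρ[f/a](π[a](R)) ⋈[f=h] ρ[h/f](π[f](T)))) → 6

== RESULT ==
f | c
2 | 2
2 | 2
2 | 2
2 | 2
8 | 8
9 | 9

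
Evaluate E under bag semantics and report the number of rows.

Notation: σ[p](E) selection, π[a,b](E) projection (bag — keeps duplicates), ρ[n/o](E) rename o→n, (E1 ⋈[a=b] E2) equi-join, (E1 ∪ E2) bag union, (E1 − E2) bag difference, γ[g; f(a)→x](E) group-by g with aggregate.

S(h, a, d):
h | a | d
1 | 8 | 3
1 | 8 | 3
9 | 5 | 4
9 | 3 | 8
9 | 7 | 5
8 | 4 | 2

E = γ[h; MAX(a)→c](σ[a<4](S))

Stepwise |·|:
  S → 6
  σ[a<4](S) → 1
  γ[h; MAX(a)→c](σ[a<4](S)) → 1

|E| = 1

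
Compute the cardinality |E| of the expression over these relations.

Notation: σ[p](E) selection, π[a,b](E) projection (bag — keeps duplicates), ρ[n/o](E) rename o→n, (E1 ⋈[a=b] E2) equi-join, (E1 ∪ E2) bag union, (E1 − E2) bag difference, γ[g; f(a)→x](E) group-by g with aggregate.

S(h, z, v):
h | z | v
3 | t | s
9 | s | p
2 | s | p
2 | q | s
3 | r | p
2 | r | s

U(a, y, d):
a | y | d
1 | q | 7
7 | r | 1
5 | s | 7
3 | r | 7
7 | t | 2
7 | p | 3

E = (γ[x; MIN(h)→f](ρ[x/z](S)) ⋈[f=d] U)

Subexpression sizes:
  S → 6
  ρ[x/z](S) → 6
  γ[x; MIN(h)→f](ρ[x/z](S)) → 4
  U → 6
  (γ[x; MIN(h)→f](ρ[x/z](S)) ⋈[f=d] U) → 4

|E| = 4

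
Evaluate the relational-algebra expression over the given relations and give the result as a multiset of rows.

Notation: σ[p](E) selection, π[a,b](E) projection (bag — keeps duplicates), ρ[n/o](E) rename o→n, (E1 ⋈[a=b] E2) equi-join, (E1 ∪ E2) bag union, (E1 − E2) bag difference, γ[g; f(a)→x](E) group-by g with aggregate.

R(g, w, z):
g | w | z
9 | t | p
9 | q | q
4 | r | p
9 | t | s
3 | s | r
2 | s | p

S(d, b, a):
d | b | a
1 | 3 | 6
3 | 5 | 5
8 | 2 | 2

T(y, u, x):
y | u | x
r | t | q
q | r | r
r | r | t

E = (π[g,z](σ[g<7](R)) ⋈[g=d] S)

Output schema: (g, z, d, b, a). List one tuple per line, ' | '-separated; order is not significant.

Stepwise |·|:
  R → 6
  σ[g<7](R) → 3
  π[g,z](σ[g<7](R)) → 3
  S → 3
  (π[g,z](σ[g<7](R)) ⋈[g=d] S) → 1

== RESULT ==
g | z | d | b | a
3 | r | 3 | 5 | 5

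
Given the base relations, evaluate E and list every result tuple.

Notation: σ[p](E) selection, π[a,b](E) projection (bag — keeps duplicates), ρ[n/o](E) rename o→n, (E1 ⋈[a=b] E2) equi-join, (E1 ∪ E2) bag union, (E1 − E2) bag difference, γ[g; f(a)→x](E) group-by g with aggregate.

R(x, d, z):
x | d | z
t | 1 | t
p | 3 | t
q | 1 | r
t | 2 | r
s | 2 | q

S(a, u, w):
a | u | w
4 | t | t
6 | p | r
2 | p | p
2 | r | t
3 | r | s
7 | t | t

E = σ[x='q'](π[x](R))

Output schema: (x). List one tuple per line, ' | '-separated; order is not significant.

Stepwise |·|:
  R → 5
  π[x](R) → 5
  σ[x='q'](π[x](R)) → 1

== RESULT ==
x
q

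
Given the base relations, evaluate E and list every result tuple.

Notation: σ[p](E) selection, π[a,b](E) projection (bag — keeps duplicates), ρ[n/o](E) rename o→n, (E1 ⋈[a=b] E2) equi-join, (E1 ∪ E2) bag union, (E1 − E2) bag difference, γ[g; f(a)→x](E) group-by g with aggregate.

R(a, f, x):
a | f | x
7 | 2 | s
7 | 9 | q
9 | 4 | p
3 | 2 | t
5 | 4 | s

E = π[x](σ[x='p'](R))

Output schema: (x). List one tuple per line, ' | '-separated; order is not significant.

Stepwise |·|:
  R → 5
  σ[x='p'](R) → 1
  π[x](σ[x='p'](R)) → 1

== RESULT ==
x
p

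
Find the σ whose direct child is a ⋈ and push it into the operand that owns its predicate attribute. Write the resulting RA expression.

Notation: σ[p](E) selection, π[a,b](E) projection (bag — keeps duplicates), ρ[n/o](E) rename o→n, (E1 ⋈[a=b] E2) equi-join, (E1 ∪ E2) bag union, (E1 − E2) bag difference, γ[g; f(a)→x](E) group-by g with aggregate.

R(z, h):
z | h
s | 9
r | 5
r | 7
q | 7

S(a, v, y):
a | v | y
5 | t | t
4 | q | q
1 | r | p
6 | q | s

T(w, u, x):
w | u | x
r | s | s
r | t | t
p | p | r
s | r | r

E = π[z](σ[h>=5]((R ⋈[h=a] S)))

σ filters on h, owned by the left side.
E' = π[z]((σ[h>=5](R) ⋈[h=a] S))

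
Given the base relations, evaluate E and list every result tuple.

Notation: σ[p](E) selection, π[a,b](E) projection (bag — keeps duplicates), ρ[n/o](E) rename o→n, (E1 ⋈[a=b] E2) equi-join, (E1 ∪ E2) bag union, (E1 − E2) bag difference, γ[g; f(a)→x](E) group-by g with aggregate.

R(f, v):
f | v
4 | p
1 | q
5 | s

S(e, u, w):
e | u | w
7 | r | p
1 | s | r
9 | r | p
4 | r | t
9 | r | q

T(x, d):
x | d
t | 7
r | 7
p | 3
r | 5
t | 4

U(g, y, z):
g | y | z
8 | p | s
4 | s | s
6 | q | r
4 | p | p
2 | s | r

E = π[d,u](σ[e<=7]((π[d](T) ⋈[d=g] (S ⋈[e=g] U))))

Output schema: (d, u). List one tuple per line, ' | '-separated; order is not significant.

Per-node cardinality:
  T → 5
  π[d](T) → 5
  S → 5
  U → 5
  (S ⋈[e=g] U) → 2
  (π[d](T) ⋈[d=g] (S ⋈[e=g] U)) → 2
  σ[e<=7]((π[d](T) ⋈[d=g] (S ⋈[e=g] U))) → 2
  π[d,u](σ[e<=7]((π[d](T) ⋈[d=g] (S ⋈[e=g] U)))) → 2

== RESULT ==
d | u
4 | r
4 | r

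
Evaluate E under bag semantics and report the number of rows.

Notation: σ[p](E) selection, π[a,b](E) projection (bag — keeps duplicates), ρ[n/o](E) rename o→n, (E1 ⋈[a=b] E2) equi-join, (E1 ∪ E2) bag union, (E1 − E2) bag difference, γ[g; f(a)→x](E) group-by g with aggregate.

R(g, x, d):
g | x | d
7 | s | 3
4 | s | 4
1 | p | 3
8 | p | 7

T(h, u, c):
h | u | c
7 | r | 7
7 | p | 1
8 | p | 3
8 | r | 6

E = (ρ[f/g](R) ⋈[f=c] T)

Subexpression sizes:
  R → 4
  ρ[f/g](R) → 4
  T → 4
  (ρ[f/g](R) ⋈[f=c] T) → 2

|E| = 2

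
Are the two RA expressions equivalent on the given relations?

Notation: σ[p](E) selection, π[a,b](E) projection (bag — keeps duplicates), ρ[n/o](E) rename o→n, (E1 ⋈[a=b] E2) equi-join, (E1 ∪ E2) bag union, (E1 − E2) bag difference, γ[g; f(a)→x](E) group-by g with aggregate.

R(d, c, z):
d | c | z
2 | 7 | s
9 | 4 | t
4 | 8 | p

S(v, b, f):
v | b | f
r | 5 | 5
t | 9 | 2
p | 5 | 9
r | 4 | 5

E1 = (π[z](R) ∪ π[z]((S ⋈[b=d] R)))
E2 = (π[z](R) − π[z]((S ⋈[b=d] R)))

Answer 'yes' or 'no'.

E1 row counts bottom-up:
  R → 3
  π[z](R) → 3
  S → 4
  R → 3
  (S ⋈[b=d] R) → 2
  π[z]((S ⋈[b=d] R)) → 2
  (π[z](R) ∪ π[z]((S ⋈[b=d] R))) → 5
E2 row counts bottom-up:
  R → 3
  π[z](R) → 3
  S → 4
  R → 3
  (S ⋈[b=d] R) → 2
  π[z]((S ⋈[b=d] R)) → 2
  (π[z](R) − π[z]((S ⋈[b=d] R))) → 1

E1 result:
z
p
p
s
t
t
E2 result:
z
s
Witness: ('p',) appears 2× in E1 but 0× in E2.

no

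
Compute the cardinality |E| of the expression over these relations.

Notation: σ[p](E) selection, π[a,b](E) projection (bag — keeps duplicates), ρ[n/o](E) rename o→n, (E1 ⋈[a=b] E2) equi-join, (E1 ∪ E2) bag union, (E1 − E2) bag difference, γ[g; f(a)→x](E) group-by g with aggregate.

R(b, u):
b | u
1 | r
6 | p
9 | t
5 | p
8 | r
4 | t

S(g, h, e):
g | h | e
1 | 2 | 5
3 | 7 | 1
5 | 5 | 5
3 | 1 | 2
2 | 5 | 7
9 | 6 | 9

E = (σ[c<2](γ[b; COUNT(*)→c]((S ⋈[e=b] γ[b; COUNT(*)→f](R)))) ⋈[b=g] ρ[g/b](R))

Per-node cardinality:
  S → 6
  R → 6
  γ[b; COUNT(*)→f](R) → 6
  (S ⋈[e=b] γ[b; COUNT(*)→f](R)) → 4
  γ[b; COUNT(*)→c]((S ⋈[e=b] γ[b; COUNT(*)→f](R))) → 3
  σ[c<2](γ[b; COUNT(*)→c]((S ⋈[e=b] γ[b; COUNT(*)→f](R)))) → 2
  R → 6
  ρ[g/b](R) → 6
  (σ[c<2](γ[b; COUNT(*)→c]((S ⋈[e=b] γ[b; COUNT(*)→f](R)))) ⋈[b=g] ρ[g/b](R)) → 2

|E| = 2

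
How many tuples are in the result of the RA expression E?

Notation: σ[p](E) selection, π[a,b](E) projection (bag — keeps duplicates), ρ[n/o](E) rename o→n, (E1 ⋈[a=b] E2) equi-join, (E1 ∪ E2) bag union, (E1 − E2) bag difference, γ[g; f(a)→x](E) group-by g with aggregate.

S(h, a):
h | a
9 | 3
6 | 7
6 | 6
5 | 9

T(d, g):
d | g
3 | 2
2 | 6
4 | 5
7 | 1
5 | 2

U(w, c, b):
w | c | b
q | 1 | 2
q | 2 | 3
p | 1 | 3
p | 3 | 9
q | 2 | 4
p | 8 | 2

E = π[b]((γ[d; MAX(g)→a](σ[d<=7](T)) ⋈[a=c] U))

Per-node cardinality:
  T → 5
  σ[d<=7](T) → 5
  γ[d; MAX(g)→a](σ[d<=7](T)) → 5
  U → 6
  (γ[d; MAX(g)→a](σ[d<=7](T)) ⋈[a=c] U) → 6
  π[b]((γ[d; MAX(g)→a](σ[d<=7](T)) ⋈[a=c] U)) → 6

|E| = 6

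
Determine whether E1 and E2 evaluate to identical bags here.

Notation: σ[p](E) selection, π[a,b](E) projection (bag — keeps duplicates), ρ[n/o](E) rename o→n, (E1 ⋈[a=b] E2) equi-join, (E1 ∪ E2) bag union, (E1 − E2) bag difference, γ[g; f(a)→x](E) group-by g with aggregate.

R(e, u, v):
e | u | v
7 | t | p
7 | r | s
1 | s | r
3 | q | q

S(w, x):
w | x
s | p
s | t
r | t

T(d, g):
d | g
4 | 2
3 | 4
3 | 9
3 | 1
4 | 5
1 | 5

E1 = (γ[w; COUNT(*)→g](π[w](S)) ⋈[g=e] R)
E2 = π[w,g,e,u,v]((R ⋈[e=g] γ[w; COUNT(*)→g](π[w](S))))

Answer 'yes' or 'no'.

E1 stepwise |·|:
  S → 3
  π[w](S) → 3
  γ[w; COUNT(*)→g](π[w](S)) → 2
  R → 4
  (γ[w; COUNT(*)→g](π[w](S)) ⋈[g=e] R) → 1
E2 stepwise |·|:
  R → 4
  S → 3
  π[w](S) → 3
  γ[w; COUNT(*)→g](π[w](S)) → 2
  (R ⋈[e=g] γ[w; COUNT(*)→g](π[w](S))) → 1
  π[w,g,e,u,v]((R ⋈[e=g] γ[w; COUNT(*)→g](π[w](S)))) → 1

E1 and E2 produce the same multiset:
w | g | e | u | v
r | 1 | 1 | s | r

yes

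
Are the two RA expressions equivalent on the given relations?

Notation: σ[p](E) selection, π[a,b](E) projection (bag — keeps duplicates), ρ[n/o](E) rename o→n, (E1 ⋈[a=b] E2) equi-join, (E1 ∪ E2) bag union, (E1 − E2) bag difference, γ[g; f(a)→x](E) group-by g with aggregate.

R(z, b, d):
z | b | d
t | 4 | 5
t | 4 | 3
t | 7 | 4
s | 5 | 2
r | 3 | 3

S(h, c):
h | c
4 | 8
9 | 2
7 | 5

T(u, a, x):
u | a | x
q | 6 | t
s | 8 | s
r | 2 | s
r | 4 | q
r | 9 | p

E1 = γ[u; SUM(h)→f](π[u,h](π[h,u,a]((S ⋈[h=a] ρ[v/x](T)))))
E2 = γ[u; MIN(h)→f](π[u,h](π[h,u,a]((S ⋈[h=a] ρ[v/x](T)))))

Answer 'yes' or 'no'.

E1 per-node cardinality:
  S → 3
  T → 5
  ρ[v/x](T) → 5
  (S ⋈[h=a] ρ[v/x](T)) → 2
  π[h,u,a]((S ⋈[h=a] ρ[v/x](T))) → 2
  π[u,h](π[h,u,a]((S ⋈[h=a] ρ[v/x](T)))) → 2
  γ[u; SUM(h)→f](π[u,h](π[h,u,a]((S ⋈[h=a] ρ[v/x](T))))) → 1
E2 per-node cardinality:
  S → 3
  T → 5
  ρ[v/x](T) → 5
  (S ⋈[h=a] ρ[v/x](T)) → 2
  π[h,u,a]((S ⋈[h=a] ρ[v/x](T))) → 2
  π[u,h](π[h,u,a]((S ⋈[h=a] ρ[v/x](T)))) → 2
  γ[u; MIN(h)→f](π[u,h](π[h,u,a]((S ⋈[h=a] ρ[v/x](T))))) → 1

E1 result:
u | f
r | 13
E2 result:
u | f
r | 4
Witness: ('r', 13) appears 1× in E1 but 0× in E2.

no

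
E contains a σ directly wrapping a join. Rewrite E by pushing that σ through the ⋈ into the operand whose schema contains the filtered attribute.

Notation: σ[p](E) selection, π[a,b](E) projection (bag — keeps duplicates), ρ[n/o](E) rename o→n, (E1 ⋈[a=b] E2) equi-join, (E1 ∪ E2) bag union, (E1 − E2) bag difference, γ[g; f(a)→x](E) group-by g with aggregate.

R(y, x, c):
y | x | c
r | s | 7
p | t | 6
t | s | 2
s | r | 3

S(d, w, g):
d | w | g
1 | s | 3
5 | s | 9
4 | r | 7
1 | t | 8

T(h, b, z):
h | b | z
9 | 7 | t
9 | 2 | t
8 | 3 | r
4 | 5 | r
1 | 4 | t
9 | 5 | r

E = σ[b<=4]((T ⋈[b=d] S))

σ filters on b, owned by the left side.
E' = (σ[b<=4](T) ⋈[b=d] S)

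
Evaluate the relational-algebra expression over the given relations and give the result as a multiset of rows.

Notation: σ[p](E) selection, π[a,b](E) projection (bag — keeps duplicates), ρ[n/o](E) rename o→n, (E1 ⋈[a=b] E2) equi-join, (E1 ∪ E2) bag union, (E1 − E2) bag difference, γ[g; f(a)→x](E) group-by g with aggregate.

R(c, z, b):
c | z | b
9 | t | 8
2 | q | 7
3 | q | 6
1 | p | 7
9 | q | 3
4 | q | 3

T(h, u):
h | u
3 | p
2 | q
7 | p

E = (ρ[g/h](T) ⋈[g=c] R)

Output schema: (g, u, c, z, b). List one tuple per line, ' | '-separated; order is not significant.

Stepwise |·|:
  T → 3
  ρ[g/h](T) → 3
  R → 6
  (ρ[g/h](T) ⋈[g=c] R) → 2

== RESULT ==
g | u | c | z | b
2 | q | 2 | q | 7
3 | p | 3 | q | 6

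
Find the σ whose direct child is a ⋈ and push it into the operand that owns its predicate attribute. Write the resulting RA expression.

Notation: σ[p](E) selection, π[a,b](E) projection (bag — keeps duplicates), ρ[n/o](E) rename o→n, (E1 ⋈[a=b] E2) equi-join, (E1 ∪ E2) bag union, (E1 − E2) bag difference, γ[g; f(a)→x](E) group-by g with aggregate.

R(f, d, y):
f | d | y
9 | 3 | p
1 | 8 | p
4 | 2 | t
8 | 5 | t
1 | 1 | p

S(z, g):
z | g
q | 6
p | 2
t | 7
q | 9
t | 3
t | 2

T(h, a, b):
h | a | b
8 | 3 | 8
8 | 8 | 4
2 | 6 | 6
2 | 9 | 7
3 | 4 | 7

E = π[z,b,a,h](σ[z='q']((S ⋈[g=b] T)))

σ filters on z, owned by the left side.
E' = π[z,b,a,h]((σ[z='q'](S) ⋈[g=b] T))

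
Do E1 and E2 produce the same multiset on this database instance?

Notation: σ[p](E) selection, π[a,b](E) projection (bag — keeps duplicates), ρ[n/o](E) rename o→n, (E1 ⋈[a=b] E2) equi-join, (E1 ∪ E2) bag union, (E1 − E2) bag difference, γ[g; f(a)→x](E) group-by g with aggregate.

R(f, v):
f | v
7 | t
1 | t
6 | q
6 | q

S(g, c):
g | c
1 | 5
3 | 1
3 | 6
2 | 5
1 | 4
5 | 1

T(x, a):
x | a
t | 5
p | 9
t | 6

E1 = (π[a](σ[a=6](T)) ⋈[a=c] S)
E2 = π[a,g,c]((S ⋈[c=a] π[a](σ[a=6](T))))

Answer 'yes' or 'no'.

E1 per-node cardinality:
  T → 3
  σ[a=6](T) → 1
  π[a](σ[a=6](T)) → 1
  S → 6
  (π[a](σ[a=6](T)) ⋈[a=c] S) → 1
E2 per-node cardinality:
  S → 6
  T → 3
  σ[a=6](T) → 1
  π[a](σ[a=6](T)) → 1
  (S ⋈[c=a] π[a](σ[a=6](T))) → 1
  π[a,g,c]((S ⋈[c=a] π[a](σ[a=6](T)))) → 1

E1 and E2 produce the same multiset:
a | g | c
6 | 3 | 6

yes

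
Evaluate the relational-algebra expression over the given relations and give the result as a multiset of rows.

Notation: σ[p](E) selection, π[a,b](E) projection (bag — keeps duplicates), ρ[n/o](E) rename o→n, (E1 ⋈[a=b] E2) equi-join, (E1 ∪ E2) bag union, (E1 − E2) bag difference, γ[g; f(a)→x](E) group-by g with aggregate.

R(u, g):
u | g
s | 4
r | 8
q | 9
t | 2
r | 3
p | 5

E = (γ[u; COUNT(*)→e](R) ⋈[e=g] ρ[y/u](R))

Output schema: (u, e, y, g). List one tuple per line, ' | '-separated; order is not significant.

Stepwise |·|:
  R → 6
  γ[u; COUNT(*)→e](R) → 5
  R → 6
  ρ[y/u](R) → 6
  (γ[u; COUNT(*)→e](R) ⋈[e=g] ρ[y/u](R)) → 1

== RESULT ==
u | e | y | g
r | 2 | t | 2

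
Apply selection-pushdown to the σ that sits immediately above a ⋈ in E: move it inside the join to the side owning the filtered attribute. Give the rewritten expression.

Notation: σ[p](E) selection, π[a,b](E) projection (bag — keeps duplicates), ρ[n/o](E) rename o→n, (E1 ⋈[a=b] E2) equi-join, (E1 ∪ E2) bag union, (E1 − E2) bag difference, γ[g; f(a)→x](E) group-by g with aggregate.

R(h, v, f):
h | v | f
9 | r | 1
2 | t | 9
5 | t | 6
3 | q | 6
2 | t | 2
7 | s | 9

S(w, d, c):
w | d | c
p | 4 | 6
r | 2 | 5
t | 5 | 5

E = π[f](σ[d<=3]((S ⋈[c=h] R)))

σ filters on d, owned by the left side.
E' = π[f]((σ[d<=3](S) ⋈[c=h] R))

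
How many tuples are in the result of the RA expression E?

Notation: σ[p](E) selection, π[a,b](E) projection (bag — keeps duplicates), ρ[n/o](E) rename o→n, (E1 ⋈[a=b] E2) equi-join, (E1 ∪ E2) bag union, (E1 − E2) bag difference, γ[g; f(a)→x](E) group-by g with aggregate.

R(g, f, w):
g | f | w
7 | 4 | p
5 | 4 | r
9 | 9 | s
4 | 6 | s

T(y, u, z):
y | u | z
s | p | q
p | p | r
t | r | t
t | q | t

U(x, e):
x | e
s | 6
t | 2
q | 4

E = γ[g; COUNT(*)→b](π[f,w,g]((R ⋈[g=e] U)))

Per-node cardinality:
  R → 4
  U → 3
  (R ⋈[g=e] U) → 1
  π[f,w,g]((R ⋈[g=e] U)) → 1
  γ[g; COUNT(*)→b](π[f,w,g]((R ⋈[g=e] U))) → 1

|E| = 1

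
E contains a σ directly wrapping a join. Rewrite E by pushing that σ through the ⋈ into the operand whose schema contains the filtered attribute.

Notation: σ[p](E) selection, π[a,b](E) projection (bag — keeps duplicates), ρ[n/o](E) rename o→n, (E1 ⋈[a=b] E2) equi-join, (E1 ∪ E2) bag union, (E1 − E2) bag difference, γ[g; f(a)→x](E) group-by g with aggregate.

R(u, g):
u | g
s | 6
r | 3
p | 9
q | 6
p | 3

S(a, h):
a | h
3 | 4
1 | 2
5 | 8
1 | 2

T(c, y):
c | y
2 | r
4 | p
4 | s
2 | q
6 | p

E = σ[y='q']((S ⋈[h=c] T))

σ filters on y, owned by the right side.
E' = (S ⋈[h=c] σ[y='q'](T))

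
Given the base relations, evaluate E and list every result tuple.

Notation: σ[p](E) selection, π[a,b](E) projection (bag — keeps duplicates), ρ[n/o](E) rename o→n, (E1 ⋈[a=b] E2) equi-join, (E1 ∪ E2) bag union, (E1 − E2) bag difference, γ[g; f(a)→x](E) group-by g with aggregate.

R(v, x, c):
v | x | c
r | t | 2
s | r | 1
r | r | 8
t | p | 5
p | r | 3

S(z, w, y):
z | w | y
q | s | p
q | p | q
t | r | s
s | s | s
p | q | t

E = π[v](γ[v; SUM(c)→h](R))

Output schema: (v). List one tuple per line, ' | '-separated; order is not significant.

Per-node cardinality:
  R → 5
  γ[v; SUM(c)→h](R) → 4
  π[v](γ[v; SUM(c)→h](R)) → 4

== RESULT ==
v
p
r
s
t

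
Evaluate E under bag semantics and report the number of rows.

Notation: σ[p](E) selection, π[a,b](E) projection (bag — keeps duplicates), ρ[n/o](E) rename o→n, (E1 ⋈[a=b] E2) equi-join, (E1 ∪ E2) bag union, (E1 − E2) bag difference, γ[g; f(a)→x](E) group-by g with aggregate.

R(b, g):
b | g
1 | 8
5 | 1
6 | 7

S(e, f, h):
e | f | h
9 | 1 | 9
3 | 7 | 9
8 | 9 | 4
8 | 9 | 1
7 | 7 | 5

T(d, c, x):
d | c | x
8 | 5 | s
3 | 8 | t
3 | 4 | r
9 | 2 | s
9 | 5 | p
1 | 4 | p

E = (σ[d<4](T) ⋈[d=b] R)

Per-node cardinality:
  T → 6
  σ[d<4](T) → 3
  R → 3
  (σ[d<4](T) ⋈[d=b] R) → 1

|E| = 1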